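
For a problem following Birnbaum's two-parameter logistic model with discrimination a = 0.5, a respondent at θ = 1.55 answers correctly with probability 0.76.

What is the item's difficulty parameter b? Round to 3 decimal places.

P(θ) = 1 / (1 + exp(−a(θ − b)))
logit(0.76) = ln(0.76/0.24) = 1.1527
b = θ − logit/(a) = 1.55 − 1.1527/0.5000 = -0.7554

-0.755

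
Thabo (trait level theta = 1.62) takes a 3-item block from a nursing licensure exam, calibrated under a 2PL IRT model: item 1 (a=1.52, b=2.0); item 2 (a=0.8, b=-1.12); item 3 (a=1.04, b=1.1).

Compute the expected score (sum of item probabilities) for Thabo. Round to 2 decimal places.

P(theta) = 1 / (1 + exp(−a(theta − b)))
P_1 = 1/(1+e^{0.5776}) = 0.3595
P_2 = 1/(1+e^{-2.1920}) = 0.8995
P_3 = 1/(1+e^{-0.5408}) = 0.6320
E[score] = 0.3595 + 0.8995 + 0.6320 = 1.8910

1.89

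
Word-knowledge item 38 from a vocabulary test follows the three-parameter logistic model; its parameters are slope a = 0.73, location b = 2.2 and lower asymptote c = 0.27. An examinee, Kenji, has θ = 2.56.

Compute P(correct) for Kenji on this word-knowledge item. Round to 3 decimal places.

0.683

P(θ) = c + (1 − c) · 1 / (1 + exp(−a(θ − b)))
Exponent: 0.73 × (2.56 − 2.2) = 0.2628
1/(1 + e^{-0.2628}) = 0.5653
P = 0.27 + 0.73 × 0.5653 = 0.6827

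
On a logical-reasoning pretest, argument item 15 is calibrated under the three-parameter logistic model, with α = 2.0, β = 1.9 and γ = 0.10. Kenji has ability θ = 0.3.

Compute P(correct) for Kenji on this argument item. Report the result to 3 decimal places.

0.135

P(θ) = γ + (1 − γ) · 1 / (1 + exp(−α(θ − β)))
Exponent: 2.0 × (0.3 − 1.9) = -3.2000
1/(1 + e^{3.2000}) = 0.0392
P = 0.10 + 0.90 × 0.0392 = 0.1352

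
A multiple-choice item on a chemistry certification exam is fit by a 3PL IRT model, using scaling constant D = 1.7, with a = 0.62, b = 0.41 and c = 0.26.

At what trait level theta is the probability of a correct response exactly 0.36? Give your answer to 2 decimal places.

-1.35

P(theta) = c + (1 − c) · 1 / (1 + exp(−D·a(theta − b)))
Remove guessing floor: (0.36 − 0.26)/(1 − 0.26) = 0.1351
logit = ln(0.1351/0.8649) = -1.8563
theta = b + logit/(1.7·a) = 0.41 + (-1.8563)/1.0540 = -1.3512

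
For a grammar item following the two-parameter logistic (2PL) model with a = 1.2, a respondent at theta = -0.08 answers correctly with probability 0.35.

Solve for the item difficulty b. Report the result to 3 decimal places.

P(theta) = 1 / (1 + exp(−a(theta − b)))
logit(0.35) = ln(0.35/0.65) = -0.6190
b = theta − logit/(a) = -0.08 − (-0.6190)/1.2000 = 0.4359

0.436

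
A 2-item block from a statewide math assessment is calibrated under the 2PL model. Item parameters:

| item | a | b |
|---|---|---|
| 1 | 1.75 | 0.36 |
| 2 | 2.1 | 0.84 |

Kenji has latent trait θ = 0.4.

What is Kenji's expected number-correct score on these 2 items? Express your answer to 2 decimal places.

P(θ) = 1 / (1 + exp(−a(θ − b)))
P_1 = 1/(1+e^{-0.0700}) = 0.5175
P_2 = 1/(1+e^{0.9240}) = 0.2841
E[score] = 0.5175 + 0.2841 = 0.8016

0.80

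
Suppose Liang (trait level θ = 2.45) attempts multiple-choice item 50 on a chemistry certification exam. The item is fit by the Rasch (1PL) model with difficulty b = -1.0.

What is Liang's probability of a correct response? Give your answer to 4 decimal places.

0.9692

P(θ) = 1 / (1 + exp(−(θ − b)))
Exponent: (2.45 − (-1.0)) = 3.4500
1/(1 + e^{-3.4500}) = 0.9692
P = 0.9692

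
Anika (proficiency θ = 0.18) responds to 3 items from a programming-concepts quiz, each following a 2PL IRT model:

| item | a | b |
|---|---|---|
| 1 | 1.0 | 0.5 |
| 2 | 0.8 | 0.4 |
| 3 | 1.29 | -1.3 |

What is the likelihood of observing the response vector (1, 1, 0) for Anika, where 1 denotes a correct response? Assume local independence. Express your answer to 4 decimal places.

P(θ) = 1 / (1 + exp(−a(θ − b)))
P_1 = 1/(1+e^{0.3200}) = 0.4207
P_2 = 1/(1+e^{0.1760}) = 0.4561
P_3 = 1/(1+e^{-1.9092}) = 0.8709
L = P_1 × P_2 × (1−P_3) = 0.4207 × 0.4561 × 0.1291 = 0.02477

0.0248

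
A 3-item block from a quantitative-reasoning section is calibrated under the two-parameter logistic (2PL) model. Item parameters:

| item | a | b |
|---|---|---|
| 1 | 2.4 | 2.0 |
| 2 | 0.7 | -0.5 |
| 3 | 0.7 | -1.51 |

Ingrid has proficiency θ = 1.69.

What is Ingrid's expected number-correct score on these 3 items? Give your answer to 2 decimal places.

2.05

P(θ) = 1 / (1 + exp(−a(θ − b)))
P_1 = 1/(1+e^{0.7440}) = 0.3221
P_2 = 1/(1+e^{-1.5330}) = 0.8224
P_3 = 1/(1+e^{-2.2400}) = 0.9038
E[score] = 0.3221 + 0.8224 + 0.9038 = 2.0484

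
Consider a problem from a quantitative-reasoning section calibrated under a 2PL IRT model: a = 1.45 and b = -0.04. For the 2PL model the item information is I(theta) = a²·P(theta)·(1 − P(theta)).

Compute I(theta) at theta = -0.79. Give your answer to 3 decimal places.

0.396

P = 1/(1+e^{1.0875}) = 0.2521
P(1−P) = 0.2521 × 0.7479 = 0.1885
I = a² × P(1−P) = 1.45² × 0.1885 = 0.39641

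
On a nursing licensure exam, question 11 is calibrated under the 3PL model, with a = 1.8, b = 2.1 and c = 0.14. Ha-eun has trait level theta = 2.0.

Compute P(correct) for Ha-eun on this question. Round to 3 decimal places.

P(theta) = c + (1 − c) · 1 / (1 + exp(−a(theta − b)))
Exponent: 1.8 × (2.0 − 2.1) = -0.1800
1/(1 + e^{0.1800}) = 0.4551
P = 0.14 + 0.86 × 0.4551 = 0.5314

0.531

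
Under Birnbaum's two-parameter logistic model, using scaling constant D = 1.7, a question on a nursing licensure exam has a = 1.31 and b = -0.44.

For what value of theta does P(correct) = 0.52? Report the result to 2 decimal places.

-0.40

P(theta) = 1 / (1 + exp(−D·a(theta − b)))
logit = ln(0.5200/0.4800) = 0.0800
theta = b + logit/(1.7·a) = -0.44 + 0.0800/2.2270 = -0.4041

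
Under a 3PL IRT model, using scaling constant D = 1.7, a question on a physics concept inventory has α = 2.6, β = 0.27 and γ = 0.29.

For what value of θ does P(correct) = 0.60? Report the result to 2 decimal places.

0.21

P(θ) = γ + (1 − γ) · 1 / (1 + exp(−D·α(θ − β)))
Remove guessing floor: (0.60 − 0.29)/(1 − 0.29) = 0.4366
logit = ln(0.4366/0.5634) = -0.2549
θ = β + logit/(1.7·α) = 0.27 + (-0.2549)/4.4200 = 0.2123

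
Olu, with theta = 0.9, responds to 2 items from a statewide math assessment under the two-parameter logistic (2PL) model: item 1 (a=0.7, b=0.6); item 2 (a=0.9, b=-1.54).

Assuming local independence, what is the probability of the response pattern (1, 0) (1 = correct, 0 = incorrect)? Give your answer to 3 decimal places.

P(theta) = 1 / (1 + exp(−a(theta − b)))
P_1 = 1/(1+e^{-0.2100}) = 0.5523
P_2 = 1/(1+e^{-2.1960}) = 0.8999
L = P_1 × (1−P_2) = 0.5523 × 0.1001 = 0.05529

0.055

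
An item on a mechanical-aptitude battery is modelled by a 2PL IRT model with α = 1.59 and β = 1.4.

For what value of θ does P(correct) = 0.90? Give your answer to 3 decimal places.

2.782

P(θ) = 1 / (1 + exp(−α(θ − β)))
logit = ln(0.9000/0.1000) = 2.1972
θ = β + logit/(α) = 1.4 + 2.1972/1.5900 = 2.7819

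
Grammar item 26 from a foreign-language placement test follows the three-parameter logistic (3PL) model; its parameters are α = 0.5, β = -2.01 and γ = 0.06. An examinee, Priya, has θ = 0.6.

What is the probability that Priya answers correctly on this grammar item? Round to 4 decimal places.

P(θ) = γ + (1 − γ) · 1 / (1 + exp(−α(θ − β)))
Exponent: 0.5 × (0.6 − (-2.01)) = 1.3050
1/(1 + e^{-1.3050}) = 0.7867
P = 0.06 + 0.94 × 0.7867 = 0.7995

0.7995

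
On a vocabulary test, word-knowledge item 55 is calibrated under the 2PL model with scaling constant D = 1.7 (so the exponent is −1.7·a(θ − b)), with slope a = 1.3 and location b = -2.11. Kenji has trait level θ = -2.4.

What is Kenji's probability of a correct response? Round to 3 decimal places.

P(θ) = 1 / (1 + exp(−D·a(θ − b)))
Exponent: 1.7 × 1.3 × (-2.4 − (-2.11)) = -0.6409
1/(1 + e^{0.6409}) = 0.3450
P = 0.3450

0.345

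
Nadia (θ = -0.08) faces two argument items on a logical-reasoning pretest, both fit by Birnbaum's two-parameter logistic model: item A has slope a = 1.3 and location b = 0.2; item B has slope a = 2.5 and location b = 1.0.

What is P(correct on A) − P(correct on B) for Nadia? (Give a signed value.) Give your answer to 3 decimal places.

0.347

P(θ) = 1 / (1 + exp(−a(θ − b)))
P_A = 0.4100
P_B = 0.0630
P_A − P_B = 0.3470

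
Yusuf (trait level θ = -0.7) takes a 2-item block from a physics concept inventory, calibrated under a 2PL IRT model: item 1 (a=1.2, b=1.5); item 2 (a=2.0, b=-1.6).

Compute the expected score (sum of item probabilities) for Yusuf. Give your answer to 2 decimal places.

P(θ) = 1 / (1 + exp(−a(θ − b)))
P_1 = 1/(1+e^{2.6400}) = 0.0666
P_2 = 1/(1+e^{-1.8000}) = 0.8581
E[score] = 0.0666 + 0.8581 = 0.9248

0.92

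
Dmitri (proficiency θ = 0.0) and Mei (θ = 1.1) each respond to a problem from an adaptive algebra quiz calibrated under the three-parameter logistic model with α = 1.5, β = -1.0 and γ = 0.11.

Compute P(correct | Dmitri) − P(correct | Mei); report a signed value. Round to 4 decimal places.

-0.1258

P(θ) = γ + (1 − γ) · 1 / (1 + exp(−α(θ − β)))
P(Dmitri) = 0.8376  [exponent 1.5000]
P(Mei) = 0.9634  [exponent 3.1500]
Difference = 0.8376 − 0.9634 = -0.1258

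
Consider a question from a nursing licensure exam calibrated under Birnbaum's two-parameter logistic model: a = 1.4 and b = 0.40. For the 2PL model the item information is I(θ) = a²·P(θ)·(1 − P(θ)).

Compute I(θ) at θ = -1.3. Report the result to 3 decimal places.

P = 1/(1+e^{2.3800}) = 0.0847
P(1−P) = 0.0847 × 0.9153 = 0.0775
I = a² × P(1−P) = 1.4² × 0.0775 = 0.15197

0.152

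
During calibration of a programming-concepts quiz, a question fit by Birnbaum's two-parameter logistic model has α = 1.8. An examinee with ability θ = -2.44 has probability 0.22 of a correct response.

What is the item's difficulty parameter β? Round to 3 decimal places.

-1.737

P(θ) = 1 / (1 + exp(−α(θ − β)))
logit(0.22) = ln(0.22/0.78) = -1.2657
β = θ − logit/(α) = -2.44 − (-1.2657)/1.8000 = -1.7369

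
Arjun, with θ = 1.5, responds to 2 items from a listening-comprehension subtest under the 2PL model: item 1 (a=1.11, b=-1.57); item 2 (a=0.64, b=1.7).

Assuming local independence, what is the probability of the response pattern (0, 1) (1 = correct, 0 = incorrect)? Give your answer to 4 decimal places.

0.0150

P(θ) = 1 / (1 + exp(−a(θ − b)))
P_1 = 1/(1+e^{-3.4077}) = 0.9679
P_2 = 1/(1+e^{0.1280}) = 0.4680
L = (1−P_1) × P_2 = 0.0321 × 0.4680 = 0.01500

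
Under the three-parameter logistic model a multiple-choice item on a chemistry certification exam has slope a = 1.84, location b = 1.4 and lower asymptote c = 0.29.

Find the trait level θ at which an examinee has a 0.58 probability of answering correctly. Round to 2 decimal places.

1.20

P(θ) = c + (1 − c) · 1 / (1 + exp(−a(θ − b)))
Remove guessing floor: (0.58 − 0.29)/(1 − 0.29) = 0.4085
logit = ln(0.4085/0.5915) = -0.3704
θ = b + logit/(a) = 1.4 + (-0.3704)/1.8400 = 1.1987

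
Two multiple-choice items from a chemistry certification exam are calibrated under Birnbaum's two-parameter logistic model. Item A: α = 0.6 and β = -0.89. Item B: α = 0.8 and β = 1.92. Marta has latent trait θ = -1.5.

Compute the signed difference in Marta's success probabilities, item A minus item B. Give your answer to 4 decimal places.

0.3486

P(θ) = 1 / (1 + exp(−α(θ − β)))
P_A = 0.4095
P_B = 0.0609
P_A − P_B = 0.3486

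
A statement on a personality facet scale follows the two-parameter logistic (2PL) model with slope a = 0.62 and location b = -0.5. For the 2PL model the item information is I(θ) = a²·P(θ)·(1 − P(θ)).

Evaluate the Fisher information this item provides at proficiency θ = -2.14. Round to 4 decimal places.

0.0750

P = 1/(1+e^{1.0168}) = 0.2657
P(1−P) = 0.2657 × 0.7343 = 0.1951
I = a² × P(1−P) = 0.62² × 0.1951 = 0.07499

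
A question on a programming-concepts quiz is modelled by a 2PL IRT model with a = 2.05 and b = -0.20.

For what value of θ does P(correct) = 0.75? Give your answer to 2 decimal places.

P(θ) = 1 / (1 + exp(−a(θ − b)))
logit = ln(0.7500/0.2500) = 1.0986
θ = b + logit/(a) = -0.20 + 1.0986/2.0500 = 0.3359

0.34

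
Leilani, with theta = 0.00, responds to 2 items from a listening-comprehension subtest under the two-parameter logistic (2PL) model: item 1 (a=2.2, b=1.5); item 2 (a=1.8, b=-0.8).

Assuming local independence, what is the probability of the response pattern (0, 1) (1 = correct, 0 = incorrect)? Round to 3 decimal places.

P(theta) = 1 / (1 + exp(−a(theta − b)))
P_1 = 1/(1+e^{3.3000}) = 0.0356
P_2 = 1/(1+e^{-1.4400}) = 0.8085
L = (1−P_1) × P_2 = 0.9644 × 0.8085 = 0.77970

0.780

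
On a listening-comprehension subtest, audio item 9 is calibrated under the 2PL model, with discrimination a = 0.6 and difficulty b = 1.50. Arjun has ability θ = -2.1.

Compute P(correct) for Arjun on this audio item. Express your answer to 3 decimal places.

0.103

P(θ) = 1 / (1 + exp(−a(θ − b)))
Exponent: 0.6 × (-2.1 − 1.50) = -2.1600
1/(1 + e^{2.1600}) = 0.1034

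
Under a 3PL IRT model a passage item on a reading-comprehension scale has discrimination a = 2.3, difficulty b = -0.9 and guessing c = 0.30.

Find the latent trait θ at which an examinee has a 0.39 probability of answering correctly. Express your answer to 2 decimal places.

-1.73

P(θ) = c + (1 − c) · 1 / (1 + exp(−a(θ − b)))
Remove guessing floor: (0.39 − 0.30)/(1 − 0.30) = 0.1286
logit = ln(0.1286/0.8714) = -1.9136
θ = b + logit/(a) = -0.9 + (-1.9136)/2.3000 = -1.7320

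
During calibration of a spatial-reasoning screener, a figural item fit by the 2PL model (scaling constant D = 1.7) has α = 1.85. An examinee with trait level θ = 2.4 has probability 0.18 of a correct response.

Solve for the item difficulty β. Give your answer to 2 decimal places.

2.88

P(θ) = 1 / (1 + exp(−D·α(θ − β)))
logit(0.18) = ln(0.18/0.82) = -1.5163
β = θ − logit/(1.7·α) = 2.4 − (-1.5163)/3.1450 = 2.8821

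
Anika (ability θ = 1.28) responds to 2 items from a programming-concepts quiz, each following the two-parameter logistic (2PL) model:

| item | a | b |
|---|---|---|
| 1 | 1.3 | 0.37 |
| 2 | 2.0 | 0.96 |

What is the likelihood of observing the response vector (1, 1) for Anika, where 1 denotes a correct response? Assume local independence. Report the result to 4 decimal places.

0.5012

P(θ) = 1 / (1 + exp(−a(θ − b)))
P_1 = 1/(1+e^{-1.1830}) = 0.7655
P_2 = 1/(1+e^{-0.6400}) = 0.6548
L = P_1 × P_2 = 0.7655 × 0.6548 = 0.50121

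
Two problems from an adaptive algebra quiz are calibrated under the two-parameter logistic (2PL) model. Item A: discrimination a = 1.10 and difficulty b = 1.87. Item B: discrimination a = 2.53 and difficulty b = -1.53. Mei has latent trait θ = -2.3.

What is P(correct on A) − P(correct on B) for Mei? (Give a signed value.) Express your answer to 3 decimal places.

-0.115

P(θ) = 1 / (1 + exp(−a(θ − b)))
P_A = 0.0101
P_B = 0.1248
P_A − P_B = -0.1147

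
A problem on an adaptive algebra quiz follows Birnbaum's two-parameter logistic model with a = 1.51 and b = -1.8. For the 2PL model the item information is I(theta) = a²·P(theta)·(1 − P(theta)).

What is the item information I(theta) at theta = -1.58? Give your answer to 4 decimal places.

0.5546

P = 1/(1+e^{-0.3322}) = 0.5823
P(1−P) = 0.5823 × 0.4177 = 0.2432
I = a² × P(1−P) = 1.51² × 0.2432 = 0.55458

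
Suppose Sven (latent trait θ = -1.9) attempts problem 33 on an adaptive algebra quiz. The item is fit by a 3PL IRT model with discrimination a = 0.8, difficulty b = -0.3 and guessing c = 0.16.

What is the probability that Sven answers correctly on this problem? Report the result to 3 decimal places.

0.343

P(θ) = c + (1 − c) · 1 / (1 + exp(−a(θ − b)))
Exponent: 0.8 × (-1.9 − (-0.3)) = -1.2800
1/(1 + e^{1.2800}) = 0.2176
P = 0.16 + 0.84 × 0.2176 = 0.3427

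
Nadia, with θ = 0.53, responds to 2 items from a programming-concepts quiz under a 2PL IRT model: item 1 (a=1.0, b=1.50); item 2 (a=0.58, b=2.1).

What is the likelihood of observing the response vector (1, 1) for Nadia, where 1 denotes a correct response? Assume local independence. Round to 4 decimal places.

0.0789

P(θ) = 1 / (1 + exp(−a(θ − b)))
P_1 = 1/(1+e^{0.9700}) = 0.2749
P_2 = 1/(1+e^{0.9106}) = 0.2869
L = P_1 × P_2 = 0.2749 × 0.2869 = 0.07886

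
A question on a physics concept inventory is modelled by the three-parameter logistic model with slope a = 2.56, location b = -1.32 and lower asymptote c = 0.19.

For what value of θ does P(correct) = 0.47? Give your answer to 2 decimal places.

P(θ) = c + (1 − c) · 1 / (1 + exp(−a(θ − b)))
Remove guessing floor: (0.47 − 0.19)/(1 − 0.19) = 0.3457
logit = ln(0.3457/0.6543) = -0.6381
θ = b + logit/(a) = -1.32 + (-0.6381)/2.5600 = -1.5693

-1.57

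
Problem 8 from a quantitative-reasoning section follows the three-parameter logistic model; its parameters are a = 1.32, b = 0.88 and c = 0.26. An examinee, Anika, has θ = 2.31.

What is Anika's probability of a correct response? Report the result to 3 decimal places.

0.903

P(θ) = c + (1 − c) · 1 / (1 + exp(−a(θ − b)))
Exponent: 1.32 × (2.31 − 0.88) = 1.8876
1/(1 + e^{-1.8876}) = 0.8685
P = 0.26 + 0.74 × 0.8685 = 0.9027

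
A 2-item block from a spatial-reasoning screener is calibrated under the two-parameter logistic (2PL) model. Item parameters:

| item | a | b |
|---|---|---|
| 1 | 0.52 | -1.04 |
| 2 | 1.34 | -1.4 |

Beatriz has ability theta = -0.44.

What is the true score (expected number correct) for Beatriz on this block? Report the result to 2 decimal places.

1.36

P(theta) = 1 / (1 + exp(−a(theta − b)))
P_1 = 1/(1+e^{-0.3120}) = 0.5774
P_2 = 1/(1+e^{-1.2864}) = 0.7835
E[score] = 0.5774 + 0.7835 = 1.3609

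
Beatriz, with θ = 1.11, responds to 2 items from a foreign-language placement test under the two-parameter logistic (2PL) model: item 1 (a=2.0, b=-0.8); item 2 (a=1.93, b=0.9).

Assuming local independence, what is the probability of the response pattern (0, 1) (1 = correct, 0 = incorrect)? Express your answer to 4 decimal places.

P(θ) = 1 / (1 + exp(−a(θ − b)))
P_1 = 1/(1+e^{-3.8200}) = 0.9785
P_2 = 1/(1+e^{-0.4053}) = 0.6000
L = (1−P_1) × P_2 = 0.0215 × 0.6000 = 0.01287

0.0129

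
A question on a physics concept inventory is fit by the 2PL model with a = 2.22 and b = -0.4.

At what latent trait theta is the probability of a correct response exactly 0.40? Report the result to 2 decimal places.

-0.58

P(theta) = 1 / (1 + exp(−a(theta − b)))
logit = ln(0.4000/0.6000) = -0.4055
theta = b + logit/(a) = -0.4 + (-0.4055)/2.2200 = -0.5826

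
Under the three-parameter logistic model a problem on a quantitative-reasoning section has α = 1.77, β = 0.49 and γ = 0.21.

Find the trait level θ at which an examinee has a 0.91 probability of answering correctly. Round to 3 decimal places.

P(θ) = γ + (1 − γ) · 1 / (1 + exp(−α(θ − β)))
Remove guessing floor: (0.91 − 0.21)/(1 − 0.21) = 0.8861
logit = ln(0.8861/0.1139) = 2.0513
θ = β + logit/(α) = 0.49 + 2.0513/1.7700 = 1.6489

1.649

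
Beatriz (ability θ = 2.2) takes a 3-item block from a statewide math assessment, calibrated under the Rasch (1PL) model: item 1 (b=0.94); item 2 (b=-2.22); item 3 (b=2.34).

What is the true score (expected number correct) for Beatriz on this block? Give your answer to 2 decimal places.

P(θ) = 1 / (1 + exp(−(θ − b)))
P_1 = 1/(1+e^{-1.2600}) = 0.7790
P_2 = 1/(1+e^{-4.4200}) = 0.9881
P_3 = 1/(1+e^{0.1400}) = 0.4651
E[score] = 0.7790 + 0.9881 + 0.4651 = 2.2322

2.23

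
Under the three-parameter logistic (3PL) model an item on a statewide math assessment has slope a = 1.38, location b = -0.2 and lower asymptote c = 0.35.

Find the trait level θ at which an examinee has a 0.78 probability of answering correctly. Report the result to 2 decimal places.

0.29

P(θ) = c + (1 − c) · 1 / (1 + exp(−a(θ − b)))
Remove guessing floor: (0.78 − 0.35)/(1 − 0.35) = 0.6615
logit = ln(0.6615/0.3385) = 0.6702
θ = b + logit/(a) = -0.2 + 0.6702/1.3800 = 0.2856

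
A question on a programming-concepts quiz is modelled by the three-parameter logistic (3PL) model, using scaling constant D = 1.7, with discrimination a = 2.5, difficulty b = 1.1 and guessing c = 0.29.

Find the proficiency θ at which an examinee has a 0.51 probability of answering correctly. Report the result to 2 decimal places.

P(θ) = c + (1 − c) · 1 / (1 + exp(−D·a(θ − b)))
Remove guessing floor: (0.51 − 0.29)/(1 − 0.29) = 0.3099
logit = ln(0.3099/0.6901) = -0.8008
θ = b + logit/(1.7·a) = 1.1 + (-0.8008)/4.2500 = 0.9116

0.91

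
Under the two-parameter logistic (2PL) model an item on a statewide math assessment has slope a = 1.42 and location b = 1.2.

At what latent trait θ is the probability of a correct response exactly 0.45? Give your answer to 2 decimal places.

P(θ) = 1 / (1 + exp(−a(θ − b)))
logit = ln(0.4500/0.5500) = -0.2007
θ = b + logit/(a) = 1.2 + (-0.2007)/1.4200 = 1.0587

1.06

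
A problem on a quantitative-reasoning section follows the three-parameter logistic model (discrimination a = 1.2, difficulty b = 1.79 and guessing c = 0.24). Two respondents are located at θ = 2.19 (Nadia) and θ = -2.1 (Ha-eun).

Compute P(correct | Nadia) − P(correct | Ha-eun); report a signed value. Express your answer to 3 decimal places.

0.462

P(θ) = c + (1 − c) · 1 / (1 + exp(−a(θ − b)))
P(Nadia) = 0.7095  [exponent 0.4800]
P(Ha-eun) = 0.2471  [exponent -4.6680]
Difference = 0.7095 − 0.2471 = 0.4624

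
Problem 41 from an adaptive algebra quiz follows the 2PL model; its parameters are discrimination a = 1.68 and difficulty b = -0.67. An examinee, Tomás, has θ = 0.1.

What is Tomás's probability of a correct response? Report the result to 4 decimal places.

P(θ) = 1 / (1 + exp(−a(θ − b)))
Exponent: 1.68 × (0.1 − (-0.67)) = 1.2936
1/(1 + e^{-1.2936}) = 0.7848

0.7848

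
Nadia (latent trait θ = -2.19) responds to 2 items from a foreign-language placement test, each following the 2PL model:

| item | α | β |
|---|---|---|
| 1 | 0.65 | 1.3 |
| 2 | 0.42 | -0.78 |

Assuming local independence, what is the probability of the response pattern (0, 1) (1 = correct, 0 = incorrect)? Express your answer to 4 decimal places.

0.3227

P(θ) = 1 / (1 + exp(−α(θ − β)))
P_1 = 1/(1+e^{2.2685}) = 0.0938
P_2 = 1/(1+e^{0.5922}) = 0.3561
L = (1−P_1) × P_2 = 0.9062 × 0.3561 = 0.32274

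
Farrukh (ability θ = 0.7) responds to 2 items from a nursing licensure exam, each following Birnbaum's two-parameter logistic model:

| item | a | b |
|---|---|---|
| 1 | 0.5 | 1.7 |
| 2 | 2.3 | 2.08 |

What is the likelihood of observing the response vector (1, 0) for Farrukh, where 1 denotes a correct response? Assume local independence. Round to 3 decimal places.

P(θ) = 1 / (1 + exp(−a(θ − b)))
P_1 = 1/(1+e^{0.5000}) = 0.3775
P_2 = 1/(1+e^{3.1740}) = 0.0402
L = P_1 × (1−P_2) = 0.3775 × 0.9598 = 0.36238

0.362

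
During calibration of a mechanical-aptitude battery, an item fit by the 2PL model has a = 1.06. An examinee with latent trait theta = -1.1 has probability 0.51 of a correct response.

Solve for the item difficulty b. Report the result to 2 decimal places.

-1.14

P(theta) = 1 / (1 + exp(−a(theta − b)))
logit(0.51) = ln(0.51/0.49) = 0.0400
b = theta − logit/(a) = -1.1 − 0.0400/1.0600 = -1.1377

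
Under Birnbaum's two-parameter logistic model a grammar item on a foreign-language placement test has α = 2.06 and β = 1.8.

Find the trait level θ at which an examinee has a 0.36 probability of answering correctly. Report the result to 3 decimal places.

1.521

P(θ) = 1 / (1 + exp(−α(θ − β)))
logit = ln(0.3600/0.6400) = -0.5754
θ = β + logit/(α) = 1.8 + (-0.5754)/2.0600 = 1.5207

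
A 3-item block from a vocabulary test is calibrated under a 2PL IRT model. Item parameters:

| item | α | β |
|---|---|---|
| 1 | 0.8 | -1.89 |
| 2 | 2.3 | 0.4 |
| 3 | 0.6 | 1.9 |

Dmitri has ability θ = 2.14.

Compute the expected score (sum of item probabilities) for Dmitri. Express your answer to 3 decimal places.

2.480

P(θ) = 1 / (1 + exp(−α(θ − β)))
P_1 = 1/(1+e^{-3.2240}) = 0.9617
P_2 = 1/(1+e^{-4.0020}) = 0.9820
P_3 = 1/(1+e^{-0.1440}) = 0.5359
E[score] = 0.9617 + 0.9820 + 0.5359 = 2.4797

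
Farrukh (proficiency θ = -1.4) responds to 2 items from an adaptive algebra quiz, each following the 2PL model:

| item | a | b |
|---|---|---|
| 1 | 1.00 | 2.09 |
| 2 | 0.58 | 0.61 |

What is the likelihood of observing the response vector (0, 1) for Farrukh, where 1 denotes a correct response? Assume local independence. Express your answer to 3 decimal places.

0.231

P(θ) = 1 / (1 + exp(−a(θ − b)))
P_1 = 1/(1+e^{3.4900}) = 0.0296
P_2 = 1/(1+e^{1.1658}) = 0.2376
L = (1−P_1) × P_2 = 0.9704 × 0.2376 = 0.23058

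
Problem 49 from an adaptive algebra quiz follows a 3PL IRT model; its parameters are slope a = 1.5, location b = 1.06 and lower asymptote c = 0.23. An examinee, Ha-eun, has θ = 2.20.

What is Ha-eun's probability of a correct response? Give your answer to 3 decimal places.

P(θ) = c + (1 − c) · 1 / (1 + exp(−a(θ − b)))
Exponent: 1.5 × (2.20 − 1.06) = 1.7100
1/(1 + e^{-1.7100}) = 0.8468
P = 0.23 + 0.77 × 0.8468 = 0.8821

0.882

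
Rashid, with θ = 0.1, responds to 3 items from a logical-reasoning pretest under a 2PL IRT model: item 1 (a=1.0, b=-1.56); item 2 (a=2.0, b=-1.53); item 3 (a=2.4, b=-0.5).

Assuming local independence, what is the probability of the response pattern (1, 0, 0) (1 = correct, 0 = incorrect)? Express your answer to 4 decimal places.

0.0059

P(θ) = 1 / (1 + exp(−a(θ − b)))
P_1 = 1/(1+e^{-1.6600}) = 0.8402
P_2 = 1/(1+e^{-3.2600}) = 0.9630
P_3 = 1/(1+e^{-1.4400}) = 0.8085
L = P_1 × (1−P_2) × (1−P_3) = 0.8402 × 0.0370 × 0.1915 = 0.00595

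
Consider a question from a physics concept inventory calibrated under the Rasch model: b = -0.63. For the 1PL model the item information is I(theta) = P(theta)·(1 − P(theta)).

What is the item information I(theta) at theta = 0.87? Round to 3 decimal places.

0.149

P = 1/(1+e^{-1.5000}) = 0.8176
P(1−P) = 0.8176 × 0.1824 = 0.1491
I = P(1−P) = 0.14915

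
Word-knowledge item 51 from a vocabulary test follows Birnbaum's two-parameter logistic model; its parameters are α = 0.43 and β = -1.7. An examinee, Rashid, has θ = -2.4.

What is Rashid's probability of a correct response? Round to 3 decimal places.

P(θ) = 1 / (1 + exp(−α(θ − β)))
Exponent: 0.43 × (-2.4 − (-1.7)) = -0.3010
1/(1 + e^{0.3010}) = 0.4253

0.425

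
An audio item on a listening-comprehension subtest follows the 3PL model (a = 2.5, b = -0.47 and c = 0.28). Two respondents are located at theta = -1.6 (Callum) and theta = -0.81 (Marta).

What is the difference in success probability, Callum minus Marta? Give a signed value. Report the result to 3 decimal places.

-0.175

P(theta) = c + (1 − c) · 1 / (1 + exp(−a(theta − b)))
P(Callum) = 0.3203  [exponent -2.8250]
P(Marta) = 0.4956  [exponent -0.8500]
Difference = 0.3203 − 0.4956 = -0.1753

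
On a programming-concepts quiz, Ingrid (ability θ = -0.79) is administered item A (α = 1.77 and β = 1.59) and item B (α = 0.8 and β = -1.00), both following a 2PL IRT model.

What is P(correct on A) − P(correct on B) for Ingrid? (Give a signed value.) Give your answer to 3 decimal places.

P(θ) = 1 / (1 + exp(−α(θ − β)))
P_A = 0.0146
P_B = 0.5419
P_A − P_B = -0.5273

-0.527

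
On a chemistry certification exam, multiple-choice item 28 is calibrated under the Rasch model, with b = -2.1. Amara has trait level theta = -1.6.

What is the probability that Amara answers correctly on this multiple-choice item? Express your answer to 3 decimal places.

P(theta) = 1 / (1 + exp(−(theta − b)))
Exponent: (-1.6 − (-2.1)) = 0.5000
1/(1 + e^{-0.5000}) = 0.6225
P = 0.6225

0.622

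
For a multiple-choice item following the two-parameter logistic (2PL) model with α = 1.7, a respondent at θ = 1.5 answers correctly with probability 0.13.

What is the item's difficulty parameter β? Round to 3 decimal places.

P(θ) = 1 / (1 + exp(−α(θ − β)))
logit(0.13) = ln(0.13/0.87) = -1.9010
β = θ − logit/(α) = 1.5 − (-1.9010)/1.7000 = 2.6182

2.618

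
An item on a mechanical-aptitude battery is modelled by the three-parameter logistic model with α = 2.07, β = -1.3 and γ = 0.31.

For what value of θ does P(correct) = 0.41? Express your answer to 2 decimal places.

P(θ) = γ + (1 − γ) · 1 / (1 + exp(−α(θ − β)))
Remove guessing floor: (0.41 − 0.31)/(1 − 0.31) = 0.1449
logit = ln(0.1449/0.8551) = -1.7750
θ = β + logit/(α) = -1.3 + (-1.7750)/2.0700 = -2.1575

-2.16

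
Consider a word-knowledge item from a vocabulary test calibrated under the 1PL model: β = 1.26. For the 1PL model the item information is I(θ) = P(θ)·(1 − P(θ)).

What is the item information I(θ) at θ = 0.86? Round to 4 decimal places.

P = 1/(1+e^{0.4000}) = 0.4013
P(1−P) = 0.4013 × 0.5987 = 0.2403
I = P(1−P) = 0.24026

0.2403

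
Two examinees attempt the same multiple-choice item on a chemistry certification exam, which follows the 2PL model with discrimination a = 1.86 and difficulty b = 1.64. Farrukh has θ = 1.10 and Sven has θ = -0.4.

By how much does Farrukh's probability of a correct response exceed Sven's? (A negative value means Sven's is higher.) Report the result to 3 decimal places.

P(θ) = 1 / (1 + exp(−a(θ − b)))
P(Farrukh) = 0.2681  [exponent -1.0044]
P(Sven) = 0.0220  [exponent -3.7944]
Difference = 0.2681 − 0.0220 = 0.2461

0.246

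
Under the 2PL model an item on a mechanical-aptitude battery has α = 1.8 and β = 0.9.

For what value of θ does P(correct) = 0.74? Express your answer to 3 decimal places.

P(θ) = 1 / (1 + exp(−α(θ − β)))
logit = ln(0.7400/0.2600) = 1.0460
θ = β + logit/(α) = 0.9 + 1.0460/1.8000 = 1.4811

1.481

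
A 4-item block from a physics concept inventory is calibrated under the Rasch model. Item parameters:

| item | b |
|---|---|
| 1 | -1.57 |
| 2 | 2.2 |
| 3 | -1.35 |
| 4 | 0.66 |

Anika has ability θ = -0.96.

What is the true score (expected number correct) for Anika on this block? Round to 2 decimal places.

P(θ) = 1 / (1 + exp(−(θ − b)))
P_1 = 1/(1+e^{-0.6100}) = 0.6479
P_2 = 1/(1+e^{3.1600}) = 0.0407
P_3 = 1/(1+e^{-0.3900}) = 0.5963
P_4 = 1/(1+e^{1.6200}) = 0.1652
E[score] = 0.6479 + 0.0407 + 0.5963 + 0.1652 = 1.4501

1.45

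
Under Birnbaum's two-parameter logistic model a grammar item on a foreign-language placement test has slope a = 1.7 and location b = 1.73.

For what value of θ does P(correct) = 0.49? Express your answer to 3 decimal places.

P(θ) = 1 / (1 + exp(−a(θ − b)))
logit = ln(0.4900/0.5100) = -0.0400
θ = b + logit/(a) = 1.73 + (-0.0400)/1.7000 = 1.7065

1.706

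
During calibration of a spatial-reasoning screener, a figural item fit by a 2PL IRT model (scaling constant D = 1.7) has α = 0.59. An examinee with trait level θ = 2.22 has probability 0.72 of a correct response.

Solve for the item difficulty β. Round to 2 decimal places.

P(θ) = 1 / (1 + exp(−D·α(θ − β)))
logit(0.72) = ln(0.72/0.28) = 0.9445
β = θ − logit/(1.7·α) = 2.22 − 0.9445/1.0030 = 1.2784

1.28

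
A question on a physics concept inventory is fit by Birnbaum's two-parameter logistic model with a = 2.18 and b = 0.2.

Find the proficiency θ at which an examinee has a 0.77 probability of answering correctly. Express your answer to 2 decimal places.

P(θ) = 1 / (1 + exp(−a(θ − b)))
logit = ln(0.7700/0.2300) = 1.2083
θ = b + logit/(a) = 0.2 + 1.2083/2.1800 = 0.7543

0.75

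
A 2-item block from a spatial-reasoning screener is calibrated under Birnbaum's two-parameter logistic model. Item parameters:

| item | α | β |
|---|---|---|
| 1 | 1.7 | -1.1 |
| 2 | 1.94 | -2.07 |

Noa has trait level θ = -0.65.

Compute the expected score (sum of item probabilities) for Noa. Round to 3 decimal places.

P(θ) = 1 / (1 + exp(−α(θ − β)))
P_1 = 1/(1+e^{-0.7650}) = 0.6824
P_2 = 1/(1+e^{-2.7548}) = 0.9402
E[score] = 0.6824 + 0.9402 = 1.6226

1.623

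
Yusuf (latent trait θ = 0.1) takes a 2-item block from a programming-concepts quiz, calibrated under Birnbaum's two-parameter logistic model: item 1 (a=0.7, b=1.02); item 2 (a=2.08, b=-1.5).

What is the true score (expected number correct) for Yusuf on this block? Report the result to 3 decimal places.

P(θ) = 1 / (1 + exp(−a(θ − b)))
P_1 = 1/(1+e^{0.6440}) = 0.3443
P_2 = 1/(1+e^{-3.3280}) = 0.9654
E[score] = 0.3443 + 0.9654 = 1.3097

1.310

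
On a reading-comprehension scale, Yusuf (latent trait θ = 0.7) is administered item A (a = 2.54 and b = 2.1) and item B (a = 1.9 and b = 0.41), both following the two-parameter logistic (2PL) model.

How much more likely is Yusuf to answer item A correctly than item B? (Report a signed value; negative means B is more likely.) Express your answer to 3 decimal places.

-0.607

P(θ) = 1 / (1 + exp(−a(θ − b)))
P_A = 0.0278
P_B = 0.6344
P_A − P_B = -0.6066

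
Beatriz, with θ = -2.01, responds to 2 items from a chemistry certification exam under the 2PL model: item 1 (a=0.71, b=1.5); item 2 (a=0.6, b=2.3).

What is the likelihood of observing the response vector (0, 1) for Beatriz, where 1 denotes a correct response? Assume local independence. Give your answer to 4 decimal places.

P(θ) = 1 / (1 + exp(−a(θ − b)))
P_1 = 1/(1+e^{2.4921}) = 0.0764
P_2 = 1/(1+e^{2.5860}) = 0.0700
L = (1−P_1) × P_2 = 0.9236 × 0.0700 = 0.06469

0.0647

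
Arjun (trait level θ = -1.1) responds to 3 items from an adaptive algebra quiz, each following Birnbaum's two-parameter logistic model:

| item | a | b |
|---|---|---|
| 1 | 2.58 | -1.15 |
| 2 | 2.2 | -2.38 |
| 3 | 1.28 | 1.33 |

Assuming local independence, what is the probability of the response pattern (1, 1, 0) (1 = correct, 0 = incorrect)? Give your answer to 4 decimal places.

0.4807

P(θ) = 1 / (1 + exp(−a(θ − b)))
P_1 = 1/(1+e^{-0.1290}) = 0.5322
P_2 = 1/(1+e^{-2.8160}) = 0.9435
P_3 = 1/(1+e^{3.1104}) = 0.0427
L = P_1 × P_2 × (1−P_3) = 0.5322 × 0.9435 × 0.9573 = 0.48072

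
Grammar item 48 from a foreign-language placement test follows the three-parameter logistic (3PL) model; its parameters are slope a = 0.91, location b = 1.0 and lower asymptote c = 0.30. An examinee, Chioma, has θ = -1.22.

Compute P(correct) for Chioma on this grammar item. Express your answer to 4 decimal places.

P(θ) = c + (1 − c) · 1 / (1 + exp(−a(θ − b)))
Exponent: 0.91 × (-1.22 − 1.0) = -2.0202
1/(1 + e^{2.0202}) = 0.1171
P = 0.30 + 0.70 × 0.1171 = 0.3820

0.3820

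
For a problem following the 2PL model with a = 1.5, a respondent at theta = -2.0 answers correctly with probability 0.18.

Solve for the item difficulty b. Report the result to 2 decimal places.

P(theta) = 1 / (1 + exp(−a(theta − b)))
logit(0.18) = ln(0.18/0.82) = -1.5163
b = theta − logit/(a) = -2.0 − (-1.5163)/1.5000 = -0.9891

-0.99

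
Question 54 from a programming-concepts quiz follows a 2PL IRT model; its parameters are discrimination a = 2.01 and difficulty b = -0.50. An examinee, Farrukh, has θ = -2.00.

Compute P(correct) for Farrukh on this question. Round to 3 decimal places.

P(θ) = 1 / (1 + exp(−a(θ − b)))
Exponent: 2.01 × (-2.00 − (-0.50)) = -3.0150
1/(1 + e^{3.0150}) = 0.0468

0.047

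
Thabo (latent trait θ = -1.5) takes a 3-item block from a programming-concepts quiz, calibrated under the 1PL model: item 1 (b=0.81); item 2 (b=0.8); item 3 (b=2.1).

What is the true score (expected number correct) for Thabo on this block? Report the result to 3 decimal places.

P(θ) = 1 / (1 + exp(−(θ − b)))
P_1 = 1/(1+e^{2.3100}) = 0.0903
P_2 = 1/(1+e^{2.3000}) = 0.0911
P_3 = 1/(1+e^{3.6000}) = 0.0266
E[score] = 0.0903 + 0.0911 + 0.0266 = 0.2080

0.208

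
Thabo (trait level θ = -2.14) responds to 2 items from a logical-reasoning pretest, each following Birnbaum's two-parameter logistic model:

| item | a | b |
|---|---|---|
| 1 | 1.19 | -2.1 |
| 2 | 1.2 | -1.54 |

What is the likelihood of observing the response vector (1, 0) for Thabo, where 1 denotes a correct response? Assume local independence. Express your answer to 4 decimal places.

P(θ) = 1 / (1 + exp(−a(θ − b)))
P_1 = 1/(1+e^{0.0476}) = 0.4881
P_2 = 1/(1+e^{0.7200}) = 0.3274
L = P_1 × (1−P_2) = 0.4881 × 0.6726 = 0.32830

0.3283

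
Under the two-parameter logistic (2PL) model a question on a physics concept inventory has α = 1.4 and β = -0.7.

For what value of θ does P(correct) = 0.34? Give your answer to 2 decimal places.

P(θ) = 1 / (1 + exp(−α(θ − β)))
logit = ln(0.3400/0.6600) = -0.6633
θ = β + logit/(α) = -0.7 + (-0.6633)/1.4000 = -1.1738

-1.17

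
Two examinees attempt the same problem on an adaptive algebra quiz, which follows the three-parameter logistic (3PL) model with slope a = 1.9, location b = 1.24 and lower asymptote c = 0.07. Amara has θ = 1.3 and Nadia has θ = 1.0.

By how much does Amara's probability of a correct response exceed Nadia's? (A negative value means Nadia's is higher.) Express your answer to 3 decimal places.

P(θ) = c + (1 − c) · 1 / (1 + exp(−a(θ − b)))
P(Amara) = 0.5615  [exponent 0.1140]
P(Nadia) = 0.4308  [exponent -0.4560]
Difference = 0.5615 − 0.4308 = 0.1307

0.131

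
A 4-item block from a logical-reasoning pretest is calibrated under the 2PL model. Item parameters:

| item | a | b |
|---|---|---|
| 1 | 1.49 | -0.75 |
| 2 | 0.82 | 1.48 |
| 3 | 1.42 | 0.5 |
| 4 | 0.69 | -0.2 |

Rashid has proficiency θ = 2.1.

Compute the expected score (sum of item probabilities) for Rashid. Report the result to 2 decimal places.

P(θ) = 1 / (1 + exp(−a(θ − b)))
P_1 = 1/(1+e^{-4.2465}) = 0.9859
P_2 = 1/(1+e^{-0.5084}) = 0.6244
P_3 = 1/(1+e^{-2.2720}) = 0.9065
P_4 = 1/(1+e^{-1.5870}) = 0.8302
E[score] = 0.9859 + 0.6244 + 0.9065 + 0.8302 = 3.3470

3.35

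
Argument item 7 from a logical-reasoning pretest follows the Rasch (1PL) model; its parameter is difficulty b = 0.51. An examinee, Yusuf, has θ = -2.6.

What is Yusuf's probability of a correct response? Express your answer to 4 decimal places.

0.0427

P(θ) = 1 / (1 + exp(−(θ − b)))
Exponent: (-2.6 − 0.51) = -3.1100
1/(1 + e^{3.1100}) = 0.0427
P = 0.0427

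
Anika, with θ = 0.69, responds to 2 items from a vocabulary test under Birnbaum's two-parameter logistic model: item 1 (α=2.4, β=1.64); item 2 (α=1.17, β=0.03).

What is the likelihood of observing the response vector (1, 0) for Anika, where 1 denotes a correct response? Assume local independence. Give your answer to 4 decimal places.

P(θ) = 1 / (1 + exp(−α(θ − β)))
P_1 = 1/(1+e^{2.2800}) = 0.0928
P_2 = 1/(1+e^{-0.7722}) = 0.6840
L = P_1 × (1−P_2) = 0.0928 × 0.3160 = 0.02932

0.0293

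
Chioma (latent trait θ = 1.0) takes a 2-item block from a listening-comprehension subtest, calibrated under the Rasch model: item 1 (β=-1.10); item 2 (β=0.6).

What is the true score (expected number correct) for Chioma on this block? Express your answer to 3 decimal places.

1.490

P(θ) = 1 / (1 + exp(−(θ − β)))
P_1 = 1/(1+e^{-2.1000}) = 0.8909
P_2 = 1/(1+e^{-0.4000}) = 0.5987
E[score] = 0.8909 + 0.5987 = 1.4896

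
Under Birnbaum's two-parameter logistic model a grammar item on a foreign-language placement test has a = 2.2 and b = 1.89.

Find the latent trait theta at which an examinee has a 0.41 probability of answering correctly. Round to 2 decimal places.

P(theta) = 1 / (1 + exp(−a(theta − b)))
logit = ln(0.4100/0.5900) = -0.3640
theta = b + logit/(a) = 1.89 + (-0.3640)/2.2000 = 1.7246

1.72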